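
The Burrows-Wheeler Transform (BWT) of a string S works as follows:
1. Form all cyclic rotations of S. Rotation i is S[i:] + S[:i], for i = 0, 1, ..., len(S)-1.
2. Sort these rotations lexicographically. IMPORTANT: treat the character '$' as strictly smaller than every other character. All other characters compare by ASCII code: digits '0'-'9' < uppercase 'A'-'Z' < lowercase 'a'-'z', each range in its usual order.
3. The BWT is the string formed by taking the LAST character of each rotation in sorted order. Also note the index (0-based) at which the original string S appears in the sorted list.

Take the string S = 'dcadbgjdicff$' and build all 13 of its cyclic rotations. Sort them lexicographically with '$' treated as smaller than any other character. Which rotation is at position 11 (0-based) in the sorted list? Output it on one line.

All 13 rotations (rotation i = S[i:]+S[:i]):
  rot[0] = dcadbgjdicff$
  rot[1] = cadbgjdicff$d
  rot[2] = adbgjdicff$dc
  rot[3] = dbgjdicff$dca
  rot[4] = bgjdicff$dcad
  rot[5] = gjdicff$dcadb
  rot[6] = jdicff$dcadbg
  rot[7] = dicff$dcadbgj
  rot[8] = icff$dcadbgjd
  rot[9] = cff$dcadbgjdi
  rot[10] = ff$dcadbgjdic
  rot[11] = f$dcadbgjdicf
  rot[12] = $dcadbgjdicff
Sorted (with $ < everything):
  sorted[0] = $dcadbgjdicff
  sorted[1] = adbgjdicff$dc
  sorted[2] = bgjdicff$dcad
  sorted[3] = cadbgjdicff$d
  sorted[4] = cff$dcadbgjdi
  sorted[5] = dbgjdicff$dca
  sorted[6] = dcadbgjdicff$
  sorted[7] = dicff$dcadbgj
  sorted[8] = f$dcadbgjdicf
  sorted[9] = ff$dcadbgjdic
  sorted[10] = gjdicff$dcadb
  sorted[11] = icff$dcadbgjd
  sorted[12] = jdicff$dcadbg
sorted[11] = icff$dcadbgjd

Answer: icff$dcadbgjd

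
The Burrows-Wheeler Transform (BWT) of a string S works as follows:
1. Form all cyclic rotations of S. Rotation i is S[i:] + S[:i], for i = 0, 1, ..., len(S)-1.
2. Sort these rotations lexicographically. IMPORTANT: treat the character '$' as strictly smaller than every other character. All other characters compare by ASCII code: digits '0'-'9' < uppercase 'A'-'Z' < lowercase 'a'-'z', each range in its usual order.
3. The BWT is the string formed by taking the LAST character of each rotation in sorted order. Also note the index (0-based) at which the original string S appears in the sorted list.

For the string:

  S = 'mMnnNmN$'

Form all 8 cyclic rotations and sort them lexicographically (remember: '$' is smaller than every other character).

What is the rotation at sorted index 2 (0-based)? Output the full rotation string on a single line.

All 8 rotations (rotation i = S[i:]+S[:i]):
  rot[0] = mMnnNmN$
  rot[1] = MnnNmN$m
  rot[2] = nnNmN$mM
  rot[3] = nNmN$mMn
  rot[4] = NmN$mMnn
  rot[5] = mN$mMnnN
  rot[6] = N$mMnnNm
  rot[7] = $mMnnNmN
Sorted (with $ < everything):
  sorted[0] = $mMnnNmN
  sorted[1] = MnnNmN$m
  sorted[2] = N$mMnnNm
  sorted[3] = NmN$mMnn
  sorted[4] = mMnnNmN$
  sorted[5] = mN$mMnnN
  sorted[6] = nNmN$mMn
  sorted[7] = nnNmN$mM
sorted[2] = N$mMnnNm

Answer: N$mMnnNm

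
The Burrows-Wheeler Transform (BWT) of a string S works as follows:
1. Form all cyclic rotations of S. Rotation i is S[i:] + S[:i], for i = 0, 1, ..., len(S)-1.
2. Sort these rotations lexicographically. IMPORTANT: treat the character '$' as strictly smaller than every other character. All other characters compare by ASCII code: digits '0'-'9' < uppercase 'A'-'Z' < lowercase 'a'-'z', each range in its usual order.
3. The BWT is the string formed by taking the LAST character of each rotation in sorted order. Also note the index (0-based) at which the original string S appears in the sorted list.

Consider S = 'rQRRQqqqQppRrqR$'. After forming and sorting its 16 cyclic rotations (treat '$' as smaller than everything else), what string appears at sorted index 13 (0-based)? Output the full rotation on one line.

Answer: qqqQppRrqR$rQRRQ

Derivation:
All 16 rotations (rotation i = S[i:]+S[:i]):
  rot[0] = rQRRQqqqQppRrqR$
  rot[1] = QRRQqqqQppRrqR$r
  rot[2] = RRQqqqQppRrqR$rQ
  rot[3] = RQqqqQppRrqR$rQR
  rot[4] = QqqqQppRrqR$rQRR
  rot[5] = qqqQppRrqR$rQRRQ
  rot[6] = qqQppRrqR$rQRRQq
  rot[7] = qQppRrqR$rQRRQqq
  rot[8] = QppRrqR$rQRRQqqq
  rot[9] = ppRrqR$rQRRQqqqQ
  rot[10] = pRrqR$rQRRQqqqQp
  rot[11] = RrqR$rQRRQqqqQpp
  rot[12] = rqR$rQRRQqqqQppR
  rot[13] = qR$rQRRQqqqQppRr
  rot[14] = R$rQRRQqqqQppRrq
  rot[15] = $rQRRQqqqQppRrqR
Sorted (with $ < everything):
  sorted[0] = $rQRRQqqqQppRrqR
  sorted[1] = QRRQqqqQppRrqR$r
  sorted[2] = QppRrqR$rQRRQqqq
  sorted[3] = QqqqQppRrqR$rQRR
  sorted[4] = R$rQRRQqqqQppRrq
  sorted[5] = RQqqqQppRrqR$rQR
  sorted[6] = RRQqqqQppRrqR$rQ
  sorted[7] = RrqR$rQRRQqqqQpp
  sorted[8] = pRrqR$rQRRQqqqQp
  sorted[9] = ppRrqR$rQRRQqqqQ
  sorted[10] = qQppRrqR$rQRRQqq
  sorted[11] = qR$rQRRQqqqQppRr
  sorted[12] = qqQppRrqR$rQRRQq
  sorted[13] = qqqQppRrqR$rQRRQ
  sorted[14] = rQRRQqqqQppRrqR$
  sorted[15] = rqR$rQRRQqqqQppR
sorted[13] = qqqQppRrqR$rQRRQ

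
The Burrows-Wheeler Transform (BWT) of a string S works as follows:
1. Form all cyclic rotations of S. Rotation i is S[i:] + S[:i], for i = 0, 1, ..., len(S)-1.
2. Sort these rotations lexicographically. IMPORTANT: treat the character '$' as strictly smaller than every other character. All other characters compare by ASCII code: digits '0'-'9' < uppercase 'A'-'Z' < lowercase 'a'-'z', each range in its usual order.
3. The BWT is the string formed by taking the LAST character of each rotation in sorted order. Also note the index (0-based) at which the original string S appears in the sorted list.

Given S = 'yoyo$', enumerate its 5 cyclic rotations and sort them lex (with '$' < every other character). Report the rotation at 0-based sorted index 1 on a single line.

All 5 rotations (rotation i = S[i:]+S[:i]):
  rot[0] = yoyo$
  rot[1] = oyo$y
  rot[2] = yo$yo
  rot[3] = o$yoy
  rot[4] = $yoyo
Sorted (with $ < everything):
  sorted[0] = $yoyo
  sorted[1] = o$yoy
  sorted[2] = oyo$y
  sorted[3] = yo$yo
  sorted[4] = yoyo$
sorted[1] = o$yoy

Answer: o$yoy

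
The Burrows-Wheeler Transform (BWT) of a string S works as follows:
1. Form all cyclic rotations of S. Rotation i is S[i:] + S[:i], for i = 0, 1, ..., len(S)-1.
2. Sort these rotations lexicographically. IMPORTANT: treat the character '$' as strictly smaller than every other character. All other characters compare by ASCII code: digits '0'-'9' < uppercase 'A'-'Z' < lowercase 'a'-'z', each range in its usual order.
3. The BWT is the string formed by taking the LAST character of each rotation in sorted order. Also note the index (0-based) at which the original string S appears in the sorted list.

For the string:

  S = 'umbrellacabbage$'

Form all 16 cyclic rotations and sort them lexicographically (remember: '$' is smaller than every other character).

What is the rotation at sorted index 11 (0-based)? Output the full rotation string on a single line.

All 16 rotations (rotation i = S[i:]+S[:i]):
  rot[0] = umbrellacabbage$
  rot[1] = mbrellacabbage$u
  rot[2] = brellacabbage$um
  rot[3] = rellacabbage$umb
  rot[4] = ellacabbage$umbr
  rot[5] = llacabbage$umbre
  rot[6] = lacabbage$umbrel
  rot[7] = acabbage$umbrell
  rot[8] = cabbage$umbrella
  rot[9] = abbage$umbrellac
  rot[10] = bbage$umbrellaca
  rot[11] = bage$umbrellacab
  rot[12] = age$umbrellacabb
  rot[13] = ge$umbrellacabba
  rot[14] = e$umbrellacabbag
  rot[15] = $umbrellacabbage
Sorted (with $ < everything):
  sorted[0] = $umbrellacabbage
  sorted[1] = abbage$umbrellac
  sorted[2] = acabbage$umbrell
  sorted[3] = age$umbrellacabb
  sorted[4] = bage$umbrellacab
  sorted[5] = bbage$umbrellaca
  sorted[6] = brellacabbage$um
  sorted[7] = cabbage$umbrella
  sorted[8] = e$umbrellacabbag
  sorted[9] = ellacabbage$umbr
  sorted[10] = ge$umbrellacabba
  sorted[11] = lacabbage$umbrel
  sorted[12] = llacabbage$umbre
  sorted[13] = mbrellacabbage$u
  sorted[14] = rellacabbage$umb
  sorted[15] = umbrellacabbage$
sorted[11] = lacabbage$umbrel

Answer: lacabbage$umbrel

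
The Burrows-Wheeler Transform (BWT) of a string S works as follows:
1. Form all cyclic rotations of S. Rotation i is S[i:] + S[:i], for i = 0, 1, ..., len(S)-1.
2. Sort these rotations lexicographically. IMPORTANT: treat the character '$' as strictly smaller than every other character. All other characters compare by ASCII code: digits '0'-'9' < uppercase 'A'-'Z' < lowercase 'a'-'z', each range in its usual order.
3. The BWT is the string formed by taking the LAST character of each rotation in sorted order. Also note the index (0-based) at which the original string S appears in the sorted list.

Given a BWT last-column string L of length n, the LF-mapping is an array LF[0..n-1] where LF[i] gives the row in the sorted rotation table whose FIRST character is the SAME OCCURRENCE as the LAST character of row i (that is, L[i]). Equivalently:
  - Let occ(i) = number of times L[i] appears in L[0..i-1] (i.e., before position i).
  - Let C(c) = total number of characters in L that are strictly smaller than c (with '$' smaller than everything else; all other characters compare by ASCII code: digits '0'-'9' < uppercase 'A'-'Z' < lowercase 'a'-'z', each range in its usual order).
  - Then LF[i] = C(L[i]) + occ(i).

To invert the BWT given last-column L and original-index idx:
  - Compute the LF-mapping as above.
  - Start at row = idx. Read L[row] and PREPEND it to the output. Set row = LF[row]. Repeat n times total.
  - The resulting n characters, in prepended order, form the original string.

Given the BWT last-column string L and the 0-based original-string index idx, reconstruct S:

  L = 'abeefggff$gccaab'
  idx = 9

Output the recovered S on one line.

LF mapping: 1 4 8 9 10 13 14 11 12 0 15 6 7 2 3 5
Walk LF starting at row 9, prepending L[row]:
  step 1: row=9, L[9]='$', prepend. Next row=LF[9]=0
  step 2: row=0, L[0]='a', prepend. Next row=LF[0]=1
  step 3: row=1, L[1]='b', prepend. Next row=LF[1]=4
  step 4: row=4, L[4]='f', prepend. Next row=LF[4]=10
  step 5: row=10, L[10]='g', prepend. Next row=LF[10]=15
  step 6: row=15, L[15]='b', prepend. Next row=LF[15]=5
  step 7: row=5, L[5]='g', prepend. Next row=LF[5]=13
  step 8: row=13, L[13]='a', prepend. Next row=LF[13]=2
  step 9: row=2, L[2]='e', prepend. Next row=LF[2]=8
  step 10: row=8, L[8]='f', prepend. Next row=LF[8]=12
  step 11: row=12, L[12]='c', prepend. Next row=LF[12]=7
  step 12: row=7, L[7]='f', prepend. Next row=LF[7]=11
  step 13: row=11, L[11]='c', prepend. Next row=LF[11]=6
  step 14: row=6, L[6]='g', prepend. Next row=LF[6]=14
  step 15: row=14, L[14]='a', prepend. Next row=LF[14]=3
  step 16: row=3, L[3]='e', prepend. Next row=LF[3]=9
Reversed output: eagcfcfeagbgfba$

Answer: eagcfcfeagbgfba$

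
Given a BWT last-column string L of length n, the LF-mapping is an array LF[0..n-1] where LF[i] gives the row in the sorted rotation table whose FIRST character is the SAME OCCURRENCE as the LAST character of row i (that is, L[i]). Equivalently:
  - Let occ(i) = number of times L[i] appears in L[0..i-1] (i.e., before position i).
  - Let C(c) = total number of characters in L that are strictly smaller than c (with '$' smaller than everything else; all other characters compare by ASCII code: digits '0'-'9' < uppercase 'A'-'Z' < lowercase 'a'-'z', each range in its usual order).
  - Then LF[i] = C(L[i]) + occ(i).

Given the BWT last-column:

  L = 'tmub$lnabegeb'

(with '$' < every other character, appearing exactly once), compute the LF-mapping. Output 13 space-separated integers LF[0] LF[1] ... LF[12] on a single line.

Answer: 11 9 12 2 0 8 10 1 3 5 7 6 4

Derivation:
Char counts: '$':1, 'a':1, 'b':3, 'e':2, 'g':1, 'l':1, 'm':1, 'n':1, 't':1, 'u':1
C (first-col start): C('$')=0, C('a')=1, C('b')=2, C('e')=5, C('g')=7, C('l')=8, C('m')=9, C('n')=10, C('t')=11, C('u')=12
L[0]='t': occ=0, LF[0]=C('t')+0=11+0=11
L[1]='m': occ=0, LF[1]=C('m')+0=9+0=9
L[2]='u': occ=0, LF[2]=C('u')+0=12+0=12
L[3]='b': occ=0, LF[3]=C('b')+0=2+0=2
L[4]='$': occ=0, LF[4]=C('$')+0=0+0=0
L[5]='l': occ=0, LF[5]=C('l')+0=8+0=8
L[6]='n': occ=0, LF[6]=C('n')+0=10+0=10
L[7]='a': occ=0, LF[7]=C('a')+0=1+0=1
L[8]='b': occ=1, LF[8]=C('b')+1=2+1=3
L[9]='e': occ=0, LF[9]=C('e')+0=5+0=5
L[10]='g': occ=0, LF[10]=C('g')+0=7+0=7
L[11]='e': occ=1, LF[11]=C('e')+1=5+1=6
L[12]='b': occ=2, LF[12]=C('b')+2=2+2=4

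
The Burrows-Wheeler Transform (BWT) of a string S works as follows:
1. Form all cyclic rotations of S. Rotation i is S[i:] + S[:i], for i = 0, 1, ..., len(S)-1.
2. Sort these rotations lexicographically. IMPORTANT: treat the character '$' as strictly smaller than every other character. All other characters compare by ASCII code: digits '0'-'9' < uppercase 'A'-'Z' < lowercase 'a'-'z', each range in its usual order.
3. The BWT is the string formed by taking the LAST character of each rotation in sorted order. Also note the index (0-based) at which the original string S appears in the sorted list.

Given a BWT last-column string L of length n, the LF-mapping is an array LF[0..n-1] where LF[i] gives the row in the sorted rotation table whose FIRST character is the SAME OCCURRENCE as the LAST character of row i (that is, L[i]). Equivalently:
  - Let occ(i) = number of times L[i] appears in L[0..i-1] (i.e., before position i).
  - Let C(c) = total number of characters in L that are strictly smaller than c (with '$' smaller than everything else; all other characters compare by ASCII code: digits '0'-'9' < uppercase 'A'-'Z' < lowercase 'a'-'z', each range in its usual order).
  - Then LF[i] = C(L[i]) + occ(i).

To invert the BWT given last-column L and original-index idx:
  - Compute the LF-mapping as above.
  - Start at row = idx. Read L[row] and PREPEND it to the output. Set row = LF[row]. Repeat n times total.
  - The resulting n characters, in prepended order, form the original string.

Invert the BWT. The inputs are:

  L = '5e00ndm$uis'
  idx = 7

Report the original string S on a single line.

LF mapping: 3 5 1 2 8 4 7 0 10 6 9
Walk LF starting at row 7, prepending L[row]:
  step 1: row=7, L[7]='$', prepend. Next row=LF[7]=0
  step 2: row=0, L[0]='5', prepend. Next row=LF[0]=3
  step 3: row=3, L[3]='0', prepend. Next row=LF[3]=2
  step 4: row=2, L[2]='0', prepend. Next row=LF[2]=1
  step 5: row=1, L[1]='e', prepend. Next row=LF[1]=5
  step 6: row=5, L[5]='d', prepend. Next row=LF[5]=4
  step 7: row=4, L[4]='n', prepend. Next row=LF[4]=8
  step 8: row=8, L[8]='u', prepend. Next row=LF[8]=10
  step 9: row=10, L[10]='s', prepend. Next row=LF[10]=9
  step 10: row=9, L[9]='i', prepend. Next row=LF[9]=6
  step 11: row=6, L[6]='m', prepend. Next row=LF[6]=7
Reversed output: misunde005$

Answer: misunde005$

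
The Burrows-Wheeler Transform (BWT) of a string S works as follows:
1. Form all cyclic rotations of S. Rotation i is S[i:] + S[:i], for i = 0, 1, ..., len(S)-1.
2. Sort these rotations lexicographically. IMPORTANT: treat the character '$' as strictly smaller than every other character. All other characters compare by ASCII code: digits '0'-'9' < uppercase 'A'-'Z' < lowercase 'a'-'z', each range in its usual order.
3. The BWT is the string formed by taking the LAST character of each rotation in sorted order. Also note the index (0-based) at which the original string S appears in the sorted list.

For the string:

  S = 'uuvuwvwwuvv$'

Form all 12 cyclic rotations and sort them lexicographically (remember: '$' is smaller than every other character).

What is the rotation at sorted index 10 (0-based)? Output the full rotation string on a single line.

Answer: wvwwuvv$uuvu

Derivation:
All 12 rotations (rotation i = S[i:]+S[:i]):
  rot[0] = uuvuwvwwuvv$
  rot[1] = uvuwvwwuvv$u
  rot[2] = vuwvwwuvv$uu
  rot[3] = uwvwwuvv$uuv
  rot[4] = wvwwuvv$uuvu
  rot[5] = vwwuvv$uuvuw
  rot[6] = wwuvv$uuvuwv
  rot[7] = wuvv$uuvuwvw
  rot[8] = uvv$uuvuwvww
  rot[9] = vv$uuvuwvwwu
  rot[10] = v$uuvuwvwwuv
  rot[11] = $uuvuwvwwuvv
Sorted (with $ < everything):
  sorted[0] = $uuvuwvwwuvv
  sorted[1] = uuvuwvwwuvv$
  sorted[2] = uvuwvwwuvv$u
  sorted[3] = uvv$uuvuwvww
  sorted[4] = uwvwwuvv$uuv
  sorted[5] = v$uuvuwvwwuv
  sorted[6] = vuwvwwuvv$uu
  sorted[7] = vv$uuvuwvwwu
  sorted[8] = vwwuvv$uuvuw
  sorted[9] = wuvv$uuvuwvw
  sorted[10] = wvwwuvv$uuvu
  sorted[11] = wwuvv$uuvuwv
sorted[10] = wvwwuvv$uuvu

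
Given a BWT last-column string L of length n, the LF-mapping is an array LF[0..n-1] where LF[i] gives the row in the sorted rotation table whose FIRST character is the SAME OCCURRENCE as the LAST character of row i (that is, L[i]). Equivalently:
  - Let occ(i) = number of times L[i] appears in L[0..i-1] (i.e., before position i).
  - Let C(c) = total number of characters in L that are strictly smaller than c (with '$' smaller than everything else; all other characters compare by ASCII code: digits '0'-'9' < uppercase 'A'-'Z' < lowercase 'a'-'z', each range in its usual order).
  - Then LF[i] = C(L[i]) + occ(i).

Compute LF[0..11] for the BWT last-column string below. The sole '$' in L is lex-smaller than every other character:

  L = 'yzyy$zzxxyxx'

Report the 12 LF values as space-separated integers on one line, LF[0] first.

Char counts: '$':1, 'x':4, 'y':4, 'z':3
C (first-col start): C('$')=0, C('x')=1, C('y')=5, C('z')=9
L[0]='y': occ=0, LF[0]=C('y')+0=5+0=5
L[1]='z': occ=0, LF[1]=C('z')+0=9+0=9
L[2]='y': occ=1, LF[2]=C('y')+1=5+1=6
L[3]='y': occ=2, LF[3]=C('y')+2=5+2=7
L[4]='$': occ=0, LF[4]=C('$')+0=0+0=0
L[5]='z': occ=1, LF[5]=C('z')+1=9+1=10
L[6]='z': occ=2, LF[6]=C('z')+2=9+2=11
L[7]='x': occ=0, LF[7]=C('x')+0=1+0=1
L[8]='x': occ=1, LF[8]=C('x')+1=1+1=2
L[9]='y': occ=3, LF[9]=C('y')+3=5+3=8
L[10]='x': occ=2, LF[10]=C('x')+2=1+2=3
L[11]='x': occ=3, LF[11]=C('x')+3=1+3=4

Answer: 5 9 6 7 0 10 11 1 2 8 3 4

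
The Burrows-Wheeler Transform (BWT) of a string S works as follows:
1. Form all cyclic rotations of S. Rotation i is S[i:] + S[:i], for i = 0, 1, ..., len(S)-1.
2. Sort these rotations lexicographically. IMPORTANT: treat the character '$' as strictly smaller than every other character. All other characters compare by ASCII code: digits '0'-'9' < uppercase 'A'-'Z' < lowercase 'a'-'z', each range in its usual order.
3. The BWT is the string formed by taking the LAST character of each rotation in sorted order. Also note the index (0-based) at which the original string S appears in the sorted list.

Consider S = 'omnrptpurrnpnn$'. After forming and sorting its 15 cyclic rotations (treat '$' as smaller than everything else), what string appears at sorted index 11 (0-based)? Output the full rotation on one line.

Answer: rptpurrnpnn$omn

Derivation:
All 15 rotations (rotation i = S[i:]+S[:i]):
  rot[0] = omnrptpurrnpnn$
  rot[1] = mnrptpurrnpnn$o
  rot[2] = nrptpurrnpnn$om
  rot[3] = rptpurrnpnn$omn
  rot[4] = ptpurrnpnn$omnr
  rot[5] = tpurrnpnn$omnrp
  rot[6] = purrnpnn$omnrpt
  rot[7] = urrnpnn$omnrptp
  rot[8] = rrnpnn$omnrptpu
  rot[9] = rnpnn$omnrptpur
  rot[10] = npnn$omnrptpurr
  rot[11] = pnn$omnrptpurrn
  rot[12] = nn$omnrptpurrnp
  rot[13] = n$omnrptpurrnpn
  rot[14] = $omnrptpurrnpnn
Sorted (with $ < everything):
  sorted[0] = $omnrptpurrnpnn
  sorted[1] = mnrptpurrnpnn$o
  sorted[2] = n$omnrptpurrnpn
  sorted[3] = nn$omnrptpurrnp
  sorted[4] = npnn$omnrptpurr
  sorted[5] = nrptpurrnpnn$om
  sorted[6] = omnrptpurrnpnn$
  sorted[7] = pnn$omnrptpurrn
  sorted[8] = ptpurrnpnn$omnr
  sorted[9] = purrnpnn$omnrpt
  sorted[10] = rnpnn$omnrptpur
  sorted[11] = rptpurrnpnn$omn
  sorted[12] = rrnpnn$omnrptpu
  sorted[13] = tpurrnpnn$omnrp
  sorted[14] = urrnpnn$omnrptp
sorted[11] = rptpurrnpnn$omn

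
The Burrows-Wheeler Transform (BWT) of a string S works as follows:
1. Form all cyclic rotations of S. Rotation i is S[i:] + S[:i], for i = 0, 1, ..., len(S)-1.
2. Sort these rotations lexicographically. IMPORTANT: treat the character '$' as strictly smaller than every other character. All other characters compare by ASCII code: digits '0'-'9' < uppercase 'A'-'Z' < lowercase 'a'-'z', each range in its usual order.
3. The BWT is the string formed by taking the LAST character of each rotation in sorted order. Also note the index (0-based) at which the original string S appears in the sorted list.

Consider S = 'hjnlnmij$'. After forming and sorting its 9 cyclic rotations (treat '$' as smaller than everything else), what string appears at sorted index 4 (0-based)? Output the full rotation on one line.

All 9 rotations (rotation i = S[i:]+S[:i]):
  rot[0] = hjnlnmij$
  rot[1] = jnlnmij$h
  rot[2] = nlnmij$hj
  rot[3] = lnmij$hjn
  rot[4] = nmij$hjnl
  rot[5] = mij$hjnln
  rot[6] = ij$hjnlnm
  rot[7] = j$hjnlnmi
  rot[8] = $hjnlnmij
Sorted (with $ < everything):
  sorted[0] = $hjnlnmij
  sorted[1] = hjnlnmij$
  sorted[2] = ij$hjnlnm
  sorted[3] = j$hjnlnmi
  sorted[4] = jnlnmij$h
  sorted[5] = lnmij$hjn
  sorted[6] = mij$hjnln
  sorted[7] = nlnmij$hj
  sorted[8] = nmij$hjnl
sorted[4] = jnlnmij$h

Answer: jnlnmij$h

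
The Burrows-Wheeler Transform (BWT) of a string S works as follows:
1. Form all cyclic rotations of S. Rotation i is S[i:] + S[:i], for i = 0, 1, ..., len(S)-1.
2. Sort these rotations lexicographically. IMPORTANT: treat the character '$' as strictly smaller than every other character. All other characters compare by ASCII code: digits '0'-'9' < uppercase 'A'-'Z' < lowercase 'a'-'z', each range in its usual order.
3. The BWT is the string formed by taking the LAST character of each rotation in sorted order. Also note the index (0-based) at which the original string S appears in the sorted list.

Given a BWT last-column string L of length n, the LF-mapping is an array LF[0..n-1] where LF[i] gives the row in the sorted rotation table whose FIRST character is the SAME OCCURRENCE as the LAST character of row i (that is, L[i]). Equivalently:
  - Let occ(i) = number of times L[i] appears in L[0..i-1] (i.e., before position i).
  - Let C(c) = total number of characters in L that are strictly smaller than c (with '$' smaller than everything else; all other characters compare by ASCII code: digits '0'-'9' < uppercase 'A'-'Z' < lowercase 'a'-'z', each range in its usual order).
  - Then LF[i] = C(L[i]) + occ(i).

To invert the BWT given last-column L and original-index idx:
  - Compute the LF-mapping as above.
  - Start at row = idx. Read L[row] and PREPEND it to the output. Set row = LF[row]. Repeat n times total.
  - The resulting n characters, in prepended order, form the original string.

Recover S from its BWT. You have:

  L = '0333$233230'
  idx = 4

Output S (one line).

LF mapping: 1 5 6 7 0 3 8 9 4 10 2
Walk LF starting at row 4, prepending L[row]:
  step 1: row=4, L[4]='$', prepend. Next row=LF[4]=0
  step 2: row=0, L[0]='0', prepend. Next row=LF[0]=1
  step 3: row=1, L[1]='3', prepend. Next row=LF[1]=5
  step 4: row=5, L[5]='2', prepend. Next row=LF[5]=3
  step 5: row=3, L[3]='3', prepend. Next row=LF[3]=7
  step 6: row=7, L[7]='3', prepend. Next row=LF[7]=9
  step 7: row=9, L[9]='3', prepend. Next row=LF[9]=10
  step 8: row=10, L[10]='0', prepend. Next row=LF[10]=2
  step 9: row=2, L[2]='3', prepend. Next row=LF[2]=6
  step 10: row=6, L[6]='3', prepend. Next row=LF[6]=8
  step 11: row=8, L[8]='2', prepend. Next row=LF[8]=4
Reversed output: 2330333230$

Answer: 2330333230$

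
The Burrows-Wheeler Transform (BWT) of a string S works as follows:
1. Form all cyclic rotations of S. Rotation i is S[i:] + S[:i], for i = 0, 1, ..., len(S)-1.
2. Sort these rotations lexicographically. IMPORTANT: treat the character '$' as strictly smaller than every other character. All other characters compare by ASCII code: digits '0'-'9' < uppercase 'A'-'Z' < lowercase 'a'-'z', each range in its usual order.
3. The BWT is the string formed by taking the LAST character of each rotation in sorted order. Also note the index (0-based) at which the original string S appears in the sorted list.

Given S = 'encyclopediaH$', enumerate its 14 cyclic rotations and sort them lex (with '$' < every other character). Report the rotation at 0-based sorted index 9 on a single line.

All 14 rotations (rotation i = S[i:]+S[:i]):
  rot[0] = encyclopediaH$
  rot[1] = ncyclopediaH$e
  rot[2] = cyclopediaH$en
  rot[3] = yclopediaH$enc
  rot[4] = clopediaH$ency
  rot[5] = lopediaH$encyc
  rot[6] = opediaH$encycl
  rot[7] = pediaH$encyclo
  rot[8] = ediaH$encyclop
  rot[9] = diaH$encyclope
  rot[10] = iaH$encycloped
  rot[11] = aH$encyclopedi
  rot[12] = H$encyclopedia
  rot[13] = $encyclopediaH
Sorted (with $ < everything):
  sorted[0] = $encyclopediaH
  sorted[1] = H$encyclopedia
  sorted[2] = aH$encyclopedi
  sorted[3] = clopediaH$ency
  sorted[4] = cyclopediaH$en
  sorted[5] = diaH$encyclope
  sorted[6] = ediaH$encyclop
  sorted[7] = encyclopediaH$
  sorted[8] = iaH$encycloped
  sorted[9] = lopediaH$encyc
  sorted[10] = ncyclopediaH$e
  sorted[11] = opediaH$encycl
  sorted[12] = pediaH$encyclo
  sorted[13] = yclopediaH$enc
sorted[9] = lopediaH$encyc

Answer: lopediaH$encyc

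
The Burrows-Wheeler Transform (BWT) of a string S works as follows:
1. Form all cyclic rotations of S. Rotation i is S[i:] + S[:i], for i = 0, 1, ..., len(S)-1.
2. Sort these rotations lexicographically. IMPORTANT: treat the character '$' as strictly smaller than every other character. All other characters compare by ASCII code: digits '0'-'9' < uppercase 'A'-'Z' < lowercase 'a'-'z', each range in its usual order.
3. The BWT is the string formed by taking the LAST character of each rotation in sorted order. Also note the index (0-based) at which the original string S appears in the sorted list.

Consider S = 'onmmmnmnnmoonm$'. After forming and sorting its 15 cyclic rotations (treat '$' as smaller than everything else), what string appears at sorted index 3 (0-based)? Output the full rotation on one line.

All 15 rotations (rotation i = S[i:]+S[:i]):
  rot[0] = onmmmnmnnmoonm$
  rot[1] = nmmmnmnnmoonm$o
  rot[2] = mmmnmnnmoonm$on
  rot[3] = mmnmnnmoonm$onm
  rot[4] = mnmnnmoonm$onmm
  rot[5] = nmnnmoonm$onmmm
  rot[6] = mnnmoonm$onmmmn
  rot[7] = nnmoonm$onmmmnm
  rot[8] = nmoonm$onmmmnmn
  rot[9] = moonm$onmmmnmnn
  rot[10] = oonm$onmmmnmnnm
  rot[11] = onm$onmmmnmnnmo
  rot[12] = nm$onmmmnmnnmoo
  rot[13] = m$onmmmnmnnmoon
  rot[14] = $onmmmnmnnmoonm
Sorted (with $ < everything):
  sorted[0] = $onmmmnmnnmoonm
  sorted[1] = m$onmmmnmnnmoon
  sorted[2] = mmmnmnnmoonm$on
  sorted[3] = mmnmnnmoonm$onm
  sorted[4] = mnmnnmoonm$onmm
  sorted[5] = mnnmoonm$onmmmn
  sorted[6] = moonm$onmmmnmnn
  sorted[7] = nm$onmmmnmnnmoo
  sorted[8] = nmmmnmnnmoonm$o
  sorted[9] = nmnnmoonm$onmmm
  sorted[10] = nmoonm$onmmmnmn
  sorted[11] = nnmoonm$onmmmnm
  sorted[12] = onm$onmmmnmnnmo
  sorted[13] = onmmmnmnnmoonm$
  sorted[14] = oonm$onmmmnmnnm
sorted[3] = mmnmnnmoonm$onm

Answer: mmnmnnmoonm$onm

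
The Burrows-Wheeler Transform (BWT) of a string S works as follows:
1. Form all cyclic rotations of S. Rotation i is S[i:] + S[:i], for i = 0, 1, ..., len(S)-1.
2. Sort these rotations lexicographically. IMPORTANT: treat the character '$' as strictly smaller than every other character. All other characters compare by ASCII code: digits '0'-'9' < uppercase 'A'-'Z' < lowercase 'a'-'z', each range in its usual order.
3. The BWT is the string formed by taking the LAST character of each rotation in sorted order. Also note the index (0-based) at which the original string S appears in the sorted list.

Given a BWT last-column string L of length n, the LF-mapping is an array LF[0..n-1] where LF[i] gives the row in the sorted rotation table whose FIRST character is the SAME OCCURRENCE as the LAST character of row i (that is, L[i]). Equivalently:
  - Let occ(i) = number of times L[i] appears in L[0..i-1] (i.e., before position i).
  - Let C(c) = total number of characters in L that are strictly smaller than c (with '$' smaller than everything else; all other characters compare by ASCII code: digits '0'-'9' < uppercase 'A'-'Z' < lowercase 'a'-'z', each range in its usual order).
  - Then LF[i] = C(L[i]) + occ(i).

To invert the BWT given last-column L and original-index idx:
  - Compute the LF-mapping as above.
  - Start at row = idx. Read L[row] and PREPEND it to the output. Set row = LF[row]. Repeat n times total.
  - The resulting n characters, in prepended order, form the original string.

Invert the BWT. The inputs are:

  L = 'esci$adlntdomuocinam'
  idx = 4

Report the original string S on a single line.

Answer: communicationsaddle$

Derivation:
LF mapping: 7 17 3 8 0 1 5 10 13 18 6 15 11 19 16 4 9 14 2 12
Walk LF starting at row 4, prepending L[row]:
  step 1: row=4, L[4]='$', prepend. Next row=LF[4]=0
  step 2: row=0, L[0]='e', prepend. Next row=LF[0]=7
  step 3: row=7, L[7]='l', prepend. Next row=LF[7]=10
  step 4: row=10, L[10]='d', prepend. Next row=LF[10]=6
  step 5: row=6, L[6]='d', prepend. Next row=LF[6]=5
  step 6: row=5, L[5]='a', prepend. Next row=LF[5]=1
  step 7: row=1, L[1]='s', prepend. Next row=LF[1]=17
  step 8: row=17, L[17]='n', prepend. Next row=LF[17]=14
  step 9: row=14, L[14]='o', prepend. Next row=LF[14]=16
  step 10: row=16, L[16]='i', prepend. Next row=LF[16]=9
  step 11: row=9, L[9]='t', prepend. Next row=LF[9]=18
  step 12: row=18, L[18]='a', prepend. Next row=LF[18]=2
  step 13: row=2, L[2]='c', prepend. Next row=LF[2]=3
  step 14: row=3, L[3]='i', prepend. Next row=LF[3]=8
  step 15: row=8, L[8]='n', prepend. Next row=LF[8]=13
  step 16: row=13, L[13]='u', prepend. Next row=LF[13]=19
  step 17: row=19, L[19]='m', prepend. Next row=LF[19]=12
  step 18: row=12, L[12]='m', prepend. Next row=LF[12]=11
  step 19: row=11, L[11]='o', prepend. Next row=LF[11]=15
  step 20: row=15, L[15]='c', prepend. Next row=LF[15]=4
Reversed output: communicationsaddle$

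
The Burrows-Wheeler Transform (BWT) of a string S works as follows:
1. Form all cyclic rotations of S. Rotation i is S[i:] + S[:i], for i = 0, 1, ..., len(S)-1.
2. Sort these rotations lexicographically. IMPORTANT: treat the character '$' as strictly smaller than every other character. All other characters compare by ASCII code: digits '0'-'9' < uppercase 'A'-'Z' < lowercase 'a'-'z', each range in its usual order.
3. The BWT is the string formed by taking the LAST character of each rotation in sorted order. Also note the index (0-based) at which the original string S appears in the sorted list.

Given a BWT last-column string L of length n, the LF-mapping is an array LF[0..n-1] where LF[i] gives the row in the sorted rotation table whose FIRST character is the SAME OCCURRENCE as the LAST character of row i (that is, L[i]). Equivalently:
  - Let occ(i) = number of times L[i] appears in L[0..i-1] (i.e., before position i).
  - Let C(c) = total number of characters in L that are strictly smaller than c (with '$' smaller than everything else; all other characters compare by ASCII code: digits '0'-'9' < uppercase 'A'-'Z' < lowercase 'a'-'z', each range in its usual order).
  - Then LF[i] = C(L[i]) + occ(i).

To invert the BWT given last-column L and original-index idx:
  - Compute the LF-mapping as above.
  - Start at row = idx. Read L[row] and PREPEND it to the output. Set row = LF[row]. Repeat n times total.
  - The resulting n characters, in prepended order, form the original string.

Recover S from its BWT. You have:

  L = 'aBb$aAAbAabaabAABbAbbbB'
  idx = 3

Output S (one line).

Answer: ABbBAAbAAbaaAaaBbbbbba$

Derivation:
LF mapping: 10 7 15 0 11 1 2 16 3 12 17 13 14 18 4 5 8 19 6 20 21 22 9
Walk LF starting at row 3, prepending L[row]:
  step 1: row=3, L[3]='$', prepend. Next row=LF[3]=0
  step 2: row=0, L[0]='a', prepend. Next row=LF[0]=10
  step 3: row=10, L[10]='b', prepend. Next row=LF[10]=17
  step 4: row=17, L[17]='b', prepend. Next row=LF[17]=19
  step 5: row=19, L[19]='b', prepend. Next row=LF[19]=20
  step 6: row=20, L[20]='b', prepend. Next row=LF[20]=21
  step 7: row=21, L[21]='b', prepend. Next row=LF[21]=22
  step 8: row=22, L[22]='B', prepend. Next row=LF[22]=9
  step 9: row=9, L[9]='a', prepend. Next row=LF[9]=12
  step 10: row=12, L[12]='a', prepend. Next row=LF[12]=14
  step 11: row=14, L[14]='A', prepend. Next row=LF[14]=4
  step 12: row=4, L[4]='a', prepend. Next row=LF[4]=11
  step 13: row=11, L[11]='a', prepend. Next row=LF[11]=13
  step 14: row=13, L[13]='b', prepend. Next row=LF[13]=18
  step 15: row=18, L[18]='A', prepend. Next row=LF[18]=6
  step 16: row=6, L[6]='A', prepend. Next row=LF[6]=2
  step 17: row=2, L[2]='b', prepend. Next row=LF[2]=15
  step 18: row=15, L[15]='A', prepend. Next row=LF[15]=5
  step 19: row=5, L[5]='A', prepend. Next row=LF[5]=1
  step 20: row=1, L[1]='B', prepend. Next row=LF[1]=7
  step 21: row=7, L[7]='b', prepend. Next row=LF[7]=16
  step 22: row=16, L[16]='B', prepend. Next row=LF[16]=8
  step 23: row=8, L[8]='A', prepend. Next row=LF[8]=3
Reversed output: ABbBAAbAAbaaAaaBbbbbba$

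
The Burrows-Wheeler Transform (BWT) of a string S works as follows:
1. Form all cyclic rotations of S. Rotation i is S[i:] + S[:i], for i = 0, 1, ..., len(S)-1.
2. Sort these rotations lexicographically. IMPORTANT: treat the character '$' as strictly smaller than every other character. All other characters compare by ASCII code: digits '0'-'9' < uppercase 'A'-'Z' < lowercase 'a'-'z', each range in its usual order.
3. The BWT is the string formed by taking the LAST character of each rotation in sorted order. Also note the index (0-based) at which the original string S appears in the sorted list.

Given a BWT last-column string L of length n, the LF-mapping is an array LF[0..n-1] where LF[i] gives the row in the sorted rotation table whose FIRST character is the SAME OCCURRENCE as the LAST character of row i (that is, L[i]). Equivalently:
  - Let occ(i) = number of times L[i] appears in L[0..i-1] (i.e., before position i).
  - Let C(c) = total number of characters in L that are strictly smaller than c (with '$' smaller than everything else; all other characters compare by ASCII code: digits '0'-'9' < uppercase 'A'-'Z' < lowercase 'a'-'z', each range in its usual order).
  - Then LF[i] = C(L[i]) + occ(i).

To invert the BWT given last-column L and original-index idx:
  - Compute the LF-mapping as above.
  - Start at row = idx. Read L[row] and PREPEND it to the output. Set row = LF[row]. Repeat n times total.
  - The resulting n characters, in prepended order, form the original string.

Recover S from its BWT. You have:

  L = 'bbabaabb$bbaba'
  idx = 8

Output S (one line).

LF mapping: 6 7 1 8 2 3 9 10 0 11 12 4 13 5
Walk LF starting at row 8, prepending L[row]:
  step 1: row=8, L[8]='$', prepend. Next row=LF[8]=0
  step 2: row=0, L[0]='b', prepend. Next row=LF[0]=6
  step 3: row=6, L[6]='b', prepend. Next row=LF[6]=9
  step 4: row=9, L[9]='b', prepend. Next row=LF[9]=11
  step 5: row=11, L[11]='a', prepend. Next row=LF[11]=4
  step 6: row=4, L[4]='a', prepend. Next row=LF[4]=2
  step 7: row=2, L[2]='a', prepend. Next row=LF[2]=1
  step 8: row=1, L[1]='b', prepend. Next row=LF[1]=7
  step 9: row=7, L[7]='b', prepend. Next row=LF[7]=10
  step 10: row=10, L[10]='b', prepend. Next row=LF[10]=12
  step 11: row=12, L[12]='b', prepend. Next row=LF[12]=13
  step 12: row=13, L[13]='a', prepend. Next row=LF[13]=5
  step 13: row=5, L[5]='a', prepend. Next row=LF[5]=3
  step 14: row=3, L[3]='b', prepend. Next row=LF[3]=8
Reversed output: baabbbbaaabbb$

Answer: baabbbbaaabbb$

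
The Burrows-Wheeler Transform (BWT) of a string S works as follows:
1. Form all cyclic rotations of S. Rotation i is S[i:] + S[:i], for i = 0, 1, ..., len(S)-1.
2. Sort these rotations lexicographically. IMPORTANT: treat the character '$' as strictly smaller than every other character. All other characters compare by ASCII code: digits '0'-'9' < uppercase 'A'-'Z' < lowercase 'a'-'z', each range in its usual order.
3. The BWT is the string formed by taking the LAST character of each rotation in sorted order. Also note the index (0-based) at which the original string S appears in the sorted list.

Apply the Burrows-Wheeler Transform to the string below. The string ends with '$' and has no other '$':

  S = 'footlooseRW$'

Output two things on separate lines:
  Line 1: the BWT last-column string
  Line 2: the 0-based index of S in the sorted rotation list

All 12 rotations (rotation i = S[i:]+S[:i]):
  rot[0] = footlooseRW$
  rot[1] = ootlooseRW$f
  rot[2] = otlooseRW$fo
  rot[3] = tlooseRW$foo
  rot[4] = looseRW$foot
  rot[5] = ooseRW$footl
  rot[6] = oseRW$footlo
  rot[7] = seRW$footloo
  rot[8] = eRW$footloos
  rot[9] = RW$footloose
  rot[10] = W$footlooseR
  rot[11] = $footlooseRW
Sorted (with $ < everything):
  sorted[0] = $footlooseRW  (last char: 'W')
  sorted[1] = RW$footloose  (last char: 'e')
  sorted[2] = W$footlooseR  (last char: 'R')
  sorted[3] = eRW$footloos  (last char: 's')
  sorted[4] = footlooseRW$  (last char: '$')
  sorted[5] = looseRW$foot  (last char: 't')
  sorted[6] = ooseRW$footl  (last char: 'l')
  sorted[7] = ootlooseRW$f  (last char: 'f')
  sorted[8] = oseRW$footlo  (last char: 'o')
  sorted[9] = otlooseRW$fo  (last char: 'o')
  sorted[10] = seRW$footloo  (last char: 'o')
  sorted[11] = tlooseRW$foo  (last char: 'o')
Last column: WeRs$tlfoooo
Original string S is at sorted index 4

Answer: WeRs$tlfoooo
4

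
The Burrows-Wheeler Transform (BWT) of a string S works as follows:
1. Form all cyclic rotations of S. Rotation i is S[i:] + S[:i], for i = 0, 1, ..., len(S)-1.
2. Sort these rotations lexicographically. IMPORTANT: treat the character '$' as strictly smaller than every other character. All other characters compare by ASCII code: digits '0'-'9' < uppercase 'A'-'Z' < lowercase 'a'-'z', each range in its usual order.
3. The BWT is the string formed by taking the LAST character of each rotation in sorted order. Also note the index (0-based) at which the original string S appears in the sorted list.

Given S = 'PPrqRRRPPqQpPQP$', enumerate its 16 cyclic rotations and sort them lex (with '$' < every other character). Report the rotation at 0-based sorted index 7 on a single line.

All 16 rotations (rotation i = S[i:]+S[:i]):
  rot[0] = PPrqRRRPPqQpPQP$
  rot[1] = PrqRRRPPqQpPQP$P
  rot[2] = rqRRRPPqQpPQP$PP
  rot[3] = qRRRPPqQpPQP$PPr
  rot[4] = RRRPPqQpPQP$PPrq
  rot[5] = RRPPqQpPQP$PPrqR
  rot[6] = RPPqQpPQP$PPrqRR
  rot[7] = PPqQpPQP$PPrqRRR
  rot[8] = PqQpPQP$PPrqRRRP
  rot[9] = qQpPQP$PPrqRRRPP
  rot[10] = QpPQP$PPrqRRRPPq
  rot[11] = pPQP$PPrqRRRPPqQ
  rot[12] = PQP$PPrqRRRPPqQp
  rot[13] = QP$PPrqRRRPPqQpP
  rot[14] = P$PPrqRRRPPqQpPQ
  rot[15] = $PPrqRRRPPqQpPQP
Sorted (with $ < everything):
  sorted[0] = $PPrqRRRPPqQpPQP
  sorted[1] = P$PPrqRRRPPqQpPQ
  sorted[2] = PPqQpPQP$PPrqRRR
  sorted[3] = PPrqRRRPPqQpPQP$
  sorted[4] = PQP$PPrqRRRPPqQp
  sorted[5] = PqQpPQP$PPrqRRRP
  sorted[6] = PrqRRRPPqQpPQP$P
  sorted[7] = QP$PPrqRRRPPqQpP
  sorted[8] = QpPQP$PPrqRRRPPq
  sorted[9] = RPPqQpPQP$PPrqRR
  sorted[10] = RRPPqQpPQP$PPrqR
  sorted[11] = RRRPPqQpPQP$PPrq
  sorted[12] = pPQP$PPrqRRRPPqQ
  sorted[13] = qQpPQP$PPrqRRRPP
  sorted[14] = qRRRPPqQpPQP$PPr
  sorted[15] = rqRRRPPqQpPQP$PP
sorted[7] = QP$PPrqRRRPPqQpP

Answer: QP$PPrqRRRPPqQpP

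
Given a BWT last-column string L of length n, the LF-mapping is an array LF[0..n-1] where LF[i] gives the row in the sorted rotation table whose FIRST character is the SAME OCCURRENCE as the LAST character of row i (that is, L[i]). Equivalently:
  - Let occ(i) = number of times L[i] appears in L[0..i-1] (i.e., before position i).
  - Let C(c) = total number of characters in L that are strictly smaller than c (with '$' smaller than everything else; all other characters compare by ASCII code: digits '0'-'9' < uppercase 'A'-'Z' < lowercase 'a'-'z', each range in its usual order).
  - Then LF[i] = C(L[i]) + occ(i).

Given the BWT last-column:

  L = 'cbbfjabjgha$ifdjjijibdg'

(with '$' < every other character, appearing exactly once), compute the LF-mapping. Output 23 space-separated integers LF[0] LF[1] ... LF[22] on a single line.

Char counts: '$':1, 'a':2, 'b':4, 'c':1, 'd':2, 'f':2, 'g':2, 'h':1, 'i':3, 'j':5
C (first-col start): C('$')=0, C('a')=1, C('b')=3, C('c')=7, C('d')=8, C('f')=10, C('g')=12, C('h')=14, C('i')=15, C('j')=18
L[0]='c': occ=0, LF[0]=C('c')+0=7+0=7
L[1]='b': occ=0, LF[1]=C('b')+0=3+0=3
L[2]='b': occ=1, LF[2]=C('b')+1=3+1=4
L[3]='f': occ=0, LF[3]=C('f')+0=10+0=10
L[4]='j': occ=0, LF[4]=C('j')+0=18+0=18
L[5]='a': occ=0, LF[5]=C('a')+0=1+0=1
L[6]='b': occ=2, LF[6]=C('b')+2=3+2=5
L[7]='j': occ=1, LF[7]=C('j')+1=18+1=19
L[8]='g': occ=0, LF[8]=C('g')+0=12+0=12
L[9]='h': occ=0, LF[9]=C('h')+0=14+0=14
L[10]='a': occ=1, LF[10]=C('a')+1=1+1=2
L[11]='$': occ=0, LF[11]=C('$')+0=0+0=0
L[12]='i': occ=0, LF[12]=C('i')+0=15+0=15
L[13]='f': occ=1, LF[13]=C('f')+1=10+1=11
L[14]='d': occ=0, LF[14]=C('d')+0=8+0=8
L[15]='j': occ=2, LF[15]=C('j')+2=18+2=20
L[16]='j': occ=3, LF[16]=C('j')+3=18+3=21
L[17]='i': occ=1, LF[17]=C('i')+1=15+1=16
L[18]='j': occ=4, LF[18]=C('j')+4=18+4=22
L[19]='i': occ=2, LF[19]=C('i')+2=15+2=17
L[20]='b': occ=3, LF[20]=C('b')+3=3+3=6
L[21]='d': occ=1, LF[21]=C('d')+1=8+1=9
L[22]='g': occ=1, LF[22]=C('g')+1=12+1=13

Answer: 7 3 4 10 18 1 5 19 12 14 2 0 15 11 8 20 21 16 22 17 6 9 13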